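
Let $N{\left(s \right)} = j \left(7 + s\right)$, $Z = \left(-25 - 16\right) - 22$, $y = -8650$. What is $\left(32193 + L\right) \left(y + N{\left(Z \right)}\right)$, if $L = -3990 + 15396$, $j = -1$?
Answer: $-374689806$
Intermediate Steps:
$Z = -63$ ($Z = -41 - 22 = -63$)
$L = 11406$
$N{\left(s \right)} = -7 - s$ ($N{\left(s \right)} = - (7 + s) = -7 - s$)
$\left(32193 + L\right) \left(y + N{\left(Z \right)}\right) = \left(32193 + 11406\right) \left(-8650 - -56\right) = 43599 \left(-8650 + \left(-7 + 63\right)\right) = 43599 \left(-8650 + 56\right) = 43599 \left(-8594\right) = -374689806$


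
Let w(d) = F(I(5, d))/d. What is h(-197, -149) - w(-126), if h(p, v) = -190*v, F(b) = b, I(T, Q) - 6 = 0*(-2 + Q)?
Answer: 594511/21 ≈ 28310.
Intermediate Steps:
I(T, Q) = 6 (I(T, Q) = 6 + 0*(-2 + Q) = 6 + 0 = 6)
w(d) = 6/d
h(-197, -149) - w(-126) = -190*(-149) - 6/(-126) = 28310 - 6*(-1)/126 = 28310 - 1*(-1/21) = 28310 + 1/21 = 594511/21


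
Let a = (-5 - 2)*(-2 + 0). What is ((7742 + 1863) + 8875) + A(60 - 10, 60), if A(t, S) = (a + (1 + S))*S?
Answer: 22980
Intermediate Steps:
a = 14 (a = -7*(-2) = 14)
A(t, S) = S*(15 + S) (A(t, S) = (14 + (1 + S))*S = (15 + S)*S = S*(15 + S))
((7742 + 1863) + 8875) + A(60 - 10, 60) = ((7742 + 1863) + 8875) + 60*(15 + 60) = (9605 + 8875) + 60*75 = 18480 + 4500 = 22980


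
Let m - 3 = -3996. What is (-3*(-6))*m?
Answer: -71874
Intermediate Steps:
m = -3993 (m = 3 - 3996 = -3993)
(-3*(-6))*m = -3*(-6)*(-3993) = 18*(-3993) = -71874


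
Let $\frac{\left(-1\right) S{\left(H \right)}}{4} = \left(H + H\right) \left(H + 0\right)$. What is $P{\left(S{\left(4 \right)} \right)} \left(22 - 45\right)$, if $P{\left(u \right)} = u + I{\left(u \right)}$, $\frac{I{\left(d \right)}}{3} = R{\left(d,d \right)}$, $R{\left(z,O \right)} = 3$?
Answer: $2737$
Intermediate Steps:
$S{\left(H \right)} = - 8 H^{2}$ ($S{\left(H \right)} = - 4 \left(H + H\right) \left(H + 0\right) = - 4 \cdot 2 H H = - 4 \cdot 2 H^{2} = - 8 H^{2}$)
$I{\left(d \right)} = 9$ ($I{\left(d \right)} = 3 \cdot 3 = 9$)
$P{\left(u \right)} = 9 + u$ ($P{\left(u \right)} = u + 9 = 9 + u$)
$P{\left(S{\left(4 \right)} \right)} \left(22 - 45\right) = \left(9 - 8 \cdot 4^{2}\right) \left(22 - 45\right) = \left(9 - 128\right) \left(-23\right) = \left(-119\right) \left(-23\right) = 2737$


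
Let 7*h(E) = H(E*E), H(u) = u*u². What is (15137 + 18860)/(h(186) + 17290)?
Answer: 237979/41407371861766 ≈ 5.7473e-9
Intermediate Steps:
H(u) = u³
h(E) = E⁶/7 (h(E) = (E*E)³/7 = (E²)³/7 = E⁶/7)
(15137 + 18860)/(h(186) + 17290) = (15137 + 18860)/((⅐)*186⁶ + 17290) = 33997/((⅐)*41407371740736 + 17290) = 33997/(41407371740736/7 + 17290) = 33997/(41407371861766/7) = 33997*(7/41407371861766) = 237979/41407371861766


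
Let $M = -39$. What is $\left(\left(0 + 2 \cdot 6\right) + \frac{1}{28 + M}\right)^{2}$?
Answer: $\frac{17161}{121} \approx 141.83$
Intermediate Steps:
$\left(\left(0 + 2 \cdot 6\right) + \frac{1}{28 + M}\right)^{2} = \left(\left(0 + 2 \cdot 6\right) + \frac{1}{28 - 39}\right)^{2} = \left(\left(0 + 12\right) + \frac{1}{-11}\right)^{2} = \left(12 - \frac{1}{11}\right)^{2} = \left(\frac{131}{11}\right)^{2} = \frac{17161}{121}$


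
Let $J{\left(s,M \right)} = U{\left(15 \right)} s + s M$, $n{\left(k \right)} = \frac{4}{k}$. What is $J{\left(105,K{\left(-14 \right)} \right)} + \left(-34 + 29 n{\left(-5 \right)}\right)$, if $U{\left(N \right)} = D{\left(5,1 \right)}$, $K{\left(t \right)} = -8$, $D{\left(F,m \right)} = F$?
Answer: $- \frac{1861}{5} \approx -372.2$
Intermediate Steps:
$U{\left(N \right)} = 5$
$J{\left(s,M \right)} = 5 s + M s$ ($J{\left(s,M \right)} = 5 s + s M = 5 s + M s$)
$J{\left(105,K{\left(-14 \right)} \right)} + \left(-34 + 29 n{\left(-5 \right)}\right) = 105 \left(5 - 8\right) - \left(34 - 29 \frac{4}{-5}\right) = 105 \left(-3\right) - \left(34 - 29 \cdot 4 \left(- \frac{1}{5}\right)\right) = -315 + \left(-34 + 29 \left(- \frac{4}{5}\right)\right) = -315 - \frac{286}{5} = - \frac{1861}{5}$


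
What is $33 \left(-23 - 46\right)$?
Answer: $-2277$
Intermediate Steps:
$33 \left(-23 - 46\right) = 33 \left(-69\right) = -2277$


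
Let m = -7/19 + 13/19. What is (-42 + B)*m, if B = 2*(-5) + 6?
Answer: -276/19 ≈ -14.526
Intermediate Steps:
m = 6/19 (m = -7*1/19 + 13*(1/19) = -7/19 + 13/19 = 6/19 ≈ 0.31579)
B = -4 (B = -10 + 6 = -4)
(-42 + B)*m = (-42 - 4)*(6/19) = -46*6/19 = -276/19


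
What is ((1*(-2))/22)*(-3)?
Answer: 3/11 ≈ 0.27273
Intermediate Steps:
((1*(-2))/22)*(-3) = -2*1/22*(-3) = -1/11*(-3) = 3/11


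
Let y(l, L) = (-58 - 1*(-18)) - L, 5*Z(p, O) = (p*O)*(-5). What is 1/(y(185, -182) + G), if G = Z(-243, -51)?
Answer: -1/12251 ≈ -8.1626e-5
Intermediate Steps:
Z(p, O) = -O*p (Z(p, O) = ((p*O)*(-5))/5 = ((O*p)*(-5))/5 = (-5*O*p)/5 = -O*p)
G = -12393 (G = -1*(-51)*(-243) = -12393)
y(l, L) = -40 - L (y(l, L) = (-58 + 18) - L = -40 - L)
1/(y(185, -182) + G) = 1/((-40 - 1*(-182)) - 12393) = 1/((-40 + 182) - 12393) = 1/(142 - 12393) = 1/(-12251) = -1/12251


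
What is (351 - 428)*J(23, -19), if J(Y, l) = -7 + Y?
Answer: -1232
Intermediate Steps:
(351 - 428)*J(23, -19) = (351 - 428)*(-7 + 23) = -77*16 = -1232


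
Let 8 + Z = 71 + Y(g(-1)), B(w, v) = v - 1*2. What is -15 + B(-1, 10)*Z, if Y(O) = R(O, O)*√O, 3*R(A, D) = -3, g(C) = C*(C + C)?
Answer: 489 - 8*√2 ≈ 477.69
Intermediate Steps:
g(C) = 2*C² (g(C) = C*(2*C) = 2*C²)
R(A, D) = -1 (R(A, D) = (⅓)*(-3) = -1)
B(w, v) = -2 + v (B(w, v) = v - 2 = -2 + v)
Y(O) = -√O
Z = 63 - √2 (Z = -8 + (71 - √(2*(-1)²)) = -8 + (71 - √(2*1)) = -8 + (71 - √2) = 63 - √2 ≈ 61.586)
-15 + B(-1, 10)*Z = -15 + (-2 + 10)*(63 - √2) = -15 + 8*(63 - √2) = -15 + (504 - 8*√2) = 489 - 8*√2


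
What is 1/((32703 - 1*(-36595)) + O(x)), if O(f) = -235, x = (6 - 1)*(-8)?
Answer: 1/69063 ≈ 1.4480e-5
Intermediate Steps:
x = -40 (x = 5*(-8) = -40)
1/((32703 - 1*(-36595)) + O(x)) = 1/((32703 - 1*(-36595)) - 235) = 1/((32703 + 36595) - 235) = 1/(69298 - 235) = 1/69063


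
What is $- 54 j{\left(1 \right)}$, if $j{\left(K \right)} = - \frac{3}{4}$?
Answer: $\frac{81}{2} \approx 40.5$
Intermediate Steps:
$j{\left(K \right)} = - \frac{3}{4}$ ($j{\left(K \right)} = \left(-3\right) \frac{1}{4} = - \frac{3}{4}$)
$- 54 j{\left(1 \right)} = \left(-54\right) \left(- \frac{3}{4}\right) = \frac{81}{2}$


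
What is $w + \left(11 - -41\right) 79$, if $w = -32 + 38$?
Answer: $4114$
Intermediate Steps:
$w = 6$
$w + \left(11 - -41\right) 79 = 6 + \left(11 - -41\right) 79 = 6 + \left(11 + 41\right) 79 = 6 + 52 \cdot 79 = 6 + 4108 = 4114$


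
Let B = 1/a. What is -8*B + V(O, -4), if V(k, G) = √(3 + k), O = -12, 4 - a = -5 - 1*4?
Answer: -8/13 + 3*I ≈ -0.61539 + 3.0*I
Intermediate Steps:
a = 13 (a = 4 - (-5 - 1*4) = 4 - (-5 - 4) = 4 - 1*(-9) = 4 + 9 = 13)
B = 1/13 ≈ 0.076923
-8*B + V(O, -4) = -8*1/13 + √(3 - 12) = -8/13 + √(-9) = -8/13 + 3*I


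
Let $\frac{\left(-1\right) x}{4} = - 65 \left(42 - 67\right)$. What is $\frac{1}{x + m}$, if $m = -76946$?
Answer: $- \frac{1}{83446} \approx -1.1984 \cdot 10^{-5}$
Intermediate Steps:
$x = -6500$ ($x = - 4 \left(- 65 \left(42 - 67\right)\right) = - 4 \left(\left(-65\right) \left(-25\right)\right) = \left(-4\right) 1625 = -6500$)
$\frac{1}{x + m} = \frac{1}{-6500 - 76946} = \frac{1}{-83446} = - \frac{1}{83446}$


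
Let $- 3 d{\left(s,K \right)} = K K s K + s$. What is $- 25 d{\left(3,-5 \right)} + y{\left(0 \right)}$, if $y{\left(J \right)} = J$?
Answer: $-3100$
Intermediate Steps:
$d{\left(s,K \right)} = - \frac{s}{3} - \frac{s K^{3}}{3}$ ($d{\left(s,K \right)} = - \frac{K K s K + s}{3} = - \frac{K^{2} s K + s}{3} = - \frac{s K^{2} K + s}{3} = - \frac{s K^{3} + s}{3} = - \frac{s + s K^{3}}{3} = - \frac{s}{3} - \frac{s K^{3}}{3}$)
$- 25 d{\left(3,-5 \right)} + y{\left(0 \right)} = - 25 \left(\left(- \frac{1}{3}\right) 3 \left(1 + \left(-5\right)^{3}\right)\right) + 0 = - 25 \left(\left(- \frac{1}{3}\right) 3 \left(1 - 125\right)\right) + 0 = - 25 \left(\left(- \frac{1}{3}\right) 3 \left(-124\right)\right) + 0 = \left(-25\right) 124 + 0 = -3100 + 0 = -3100$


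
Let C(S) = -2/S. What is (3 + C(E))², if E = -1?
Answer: 25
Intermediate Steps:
(3 + C(E))² = (3 - 2/(-1))² = (3 - 2*(-1))² = (3 + 2)² = 5² = 25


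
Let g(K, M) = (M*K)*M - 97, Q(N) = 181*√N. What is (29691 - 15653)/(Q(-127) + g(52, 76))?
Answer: 2107489845/45078612836 - 1270439*I*√127/45078612836 ≈ 0.046751 - 0.0003176*I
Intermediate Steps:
g(K, M) = -97 + K*M² (g(K, M) = (K*M)*M - 97 = K*M² - 97 = -97 + K*M²)
(29691 - 15653)/(Q(-127) + g(52, 76)) = (29691 - 15653)/(181*√(-127) + (-97 + 52*76²)) = 14038/(181*(I*√127) + (-97 + 52*5776)) = 14038/(181*I*√127 + (-97 + 300352)) = 14038/(181*I*√127 + 300255) = 14038/(300255 + 181*I*√127)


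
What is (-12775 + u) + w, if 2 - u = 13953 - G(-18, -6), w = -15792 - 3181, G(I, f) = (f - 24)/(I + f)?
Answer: -182791/4 ≈ -45698.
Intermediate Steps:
G(I, f) = (-24 + f)/(I + f)
w = -18973
u = -55799/4 (u = 2 - (13953 - (-24 - 6)/(-18 - 6)) = 2 - (13953 - (-30)/(-24)) = 2 - (13953 - (-1)*(-30)/24) = 2 - (13953 - 1*5/4) = 2 - (13953 - 5/4) = 2 - 1*55807/4 = 2 - 55807/4 = -55799/4 ≈ -13950.)
(-12775 + u) + w = (-12775 - 55799/4) - 18973 = -106899/4 - 18973 = -182791/4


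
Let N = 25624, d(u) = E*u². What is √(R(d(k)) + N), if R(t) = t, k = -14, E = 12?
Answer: 2*√6994 ≈ 167.26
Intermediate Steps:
d(u) = 12*u²
√(R(d(k)) + N) = √(12*(-14)² + 25624) = √(12*196 + 25624) = √(2352 + 25624) = √27976 = 2*√6994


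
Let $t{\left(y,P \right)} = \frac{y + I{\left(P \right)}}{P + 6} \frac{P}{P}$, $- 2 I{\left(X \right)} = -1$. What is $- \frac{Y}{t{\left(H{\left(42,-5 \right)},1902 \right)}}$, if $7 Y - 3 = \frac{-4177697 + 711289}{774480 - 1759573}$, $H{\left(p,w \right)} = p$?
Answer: $- \frac{24505157592}{586130335} \approx -41.808$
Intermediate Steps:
$I{\left(X \right)} = \frac{1}{2}$ ($I{\left(X \right)} = \left(- \frac{1}{2}\right) \left(-1\right) = \frac{1}{2}$)
$t{\left(y,P \right)} = \frac{\frac{1}{2} + y}{6 + P}$ ($t{\left(y,P \right)} = \frac{y + \frac{1}{2}}{P + 6} \frac{P}{P} = \frac{\frac{1}{2} + y}{6 + P} 1 = \frac{\frac{1}{2} + y}{6 + P}$)
$Y = \frac{6421687}{6895651}$ ($Y = \frac{3}{7} + \frac{\left(-4177697 + 711289\right) \frac{1}{774480 - 1759573}}{7} = \frac{3}{7} + \frac{\left(-3466408\right) \frac{1}{-985093}}{7} = \frac{3}{7} + \frac{\left(-3466408\right) \left(- \frac{1}{985093}\right)}{7} = \frac{3}{7} + \frac{1}{7} \cdot \frac{3466408}{985093} = \frac{3}{7} + \frac{3466408}{6895651} = \frac{6421687}{6895651} \approx 0.93127$)
$- \frac{Y}{t{\left(H{\left(42,-5 \right)},1902 \right)}} = - \frac{6421687}{6895651 \frac{\frac{1}{2} + 42}{6 + 1902}} = - \frac{6421687}{6895651 \cdot \frac{1}{1908} \cdot \frac{85}{2}} = - \frac{6421687}{6895651 \cdot \frac{85}{3816}} = - \frac{6421687 \cdot 3816}{6895651 \cdot 85} = \left(-1\right) \frac{24505157592}{586130335} = - \frac{24505157592}{586130335}$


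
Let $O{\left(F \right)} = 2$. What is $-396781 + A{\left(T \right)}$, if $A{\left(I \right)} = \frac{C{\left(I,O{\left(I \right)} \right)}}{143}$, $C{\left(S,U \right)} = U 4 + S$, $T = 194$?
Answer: $- \frac{56739481}{143} \approx -3.9678 \cdot 10^{5}$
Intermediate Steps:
$C{\left(S,U \right)} = S + 4 U$ ($C{\left(S,U \right)} = 4 U + S = S + 4 U$)
$A{\left(I \right)} = \frac{8}{143} + \frac{I}{143}$ ($A{\left(I \right)} = \frac{I + 4 \cdot 2}{143} = \left(I + 8\right) \frac{1}{143} = \left(8 + I\right) \frac{1}{143} = \frac{8}{143} + \frac{I}{143}$)
$-396781 + A{\left(T \right)} = -396781 + \left(\frac{8}{143} + \frac{1}{143} \cdot 194\right) = -396781 + \left(\frac{8}{143} + \frac{194}{143}\right) = -396781 + \frac{202}{143} = - \frac{56739481}{143}$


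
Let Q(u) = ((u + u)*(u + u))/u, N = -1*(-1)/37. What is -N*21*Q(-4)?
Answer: 336/37 ≈ 9.0811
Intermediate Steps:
N = 1/37 (N = 1*(1/37) = 1/37 ≈ 0.027027)
Q(u) = 4*u (Q(u) = ((2*u)*(2*u))/u = (4*u**2)/u = 4*u)
-N*21*Q(-4) = -(1/37)*21*4*(-4) = -21*(-16)/37 = -1*(-336/37) = 336/37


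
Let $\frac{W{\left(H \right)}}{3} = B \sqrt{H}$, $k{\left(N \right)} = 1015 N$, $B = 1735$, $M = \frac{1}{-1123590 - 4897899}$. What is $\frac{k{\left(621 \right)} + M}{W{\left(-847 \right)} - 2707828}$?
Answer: $- \frac{10277384729311758152}{44289734136069668151} - \frac{72435873902963890 i \sqrt{7}}{14763244712023222717} \approx -0.23205 - 0.012981 i$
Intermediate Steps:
$M = - \frac{1}{6021489}$ ($M = \frac{1}{-6021489} = - \frac{1}{6021489} \approx -1.6607 \cdot 10^{-7}$)
$W{\left(H \right)} = 5205 \sqrt{H}$ ($W{\left(H \right)} = 3 \cdot 1735 \sqrt{H} = 5205 \sqrt{H}$)
$\frac{k{\left(621 \right)} + M}{W{\left(-847 \right)} - 2707828} = \frac{1015 \cdot 621 - \frac{1}{6021489}}{5205 \sqrt{-847} - 2707828} = \frac{630315 - \frac{1}{6021489}}{5205 \cdot 11 i \sqrt{7} - 2707828} = \frac{3795434839034}{6021489 \left(57255 i \sqrt{7} - 2707828\right)} = \frac{3795434839034}{6021489 \left(-2707828 + 57255 i \sqrt{7}\right)}$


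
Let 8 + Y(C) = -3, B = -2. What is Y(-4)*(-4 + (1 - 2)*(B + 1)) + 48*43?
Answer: 2097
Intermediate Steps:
Y(C) = -11 (Y(C) = -8 - 3 = -11)
Y(-4)*(-4 + (1 - 2)*(B + 1)) + 48*43 = -11*(-4 + (1 - 2)*(-2 + 1)) + 48*43 = -11*(-4 - 1*(-1)) + 2064 = -11*(-4 + 1) + 2064 = -11*(-3) + 2064 = 33 + 2064 = 2097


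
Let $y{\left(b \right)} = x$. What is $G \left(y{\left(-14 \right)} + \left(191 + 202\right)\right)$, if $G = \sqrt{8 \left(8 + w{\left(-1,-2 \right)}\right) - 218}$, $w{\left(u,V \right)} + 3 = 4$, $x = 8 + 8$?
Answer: $409 i \sqrt{146} \approx 4942.0 i$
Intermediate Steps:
$x = 16$
$w{\left(u,V \right)} = 1$ ($w{\left(u,V \right)} = -3 + 4 = 1$)
$y{\left(b \right)} = 16$
$G = i \sqrt{146}$ ($G = \sqrt{8 \left(8 + 1\right) - 218} = \sqrt{8 \cdot 9 - 218} = \sqrt{72 - 218} = \sqrt{-146} = i \sqrt{146} \approx 12.083 i$)
$G \left(y{\left(-14 \right)} + \left(191 + 202\right)\right) = i \sqrt{146} \left(16 + \left(191 + 202\right)\right) = i \sqrt{146} \left(16 + 393\right) = i \sqrt{146} \cdot 409 = 409 i \sqrt{146}$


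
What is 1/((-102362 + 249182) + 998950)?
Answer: 1/1145770 ≈ 8.7278e-7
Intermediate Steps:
1/((-102362 + 249182) + 998950) = 1/(146820 + 998950) = 1/1145770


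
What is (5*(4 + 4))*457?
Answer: 18280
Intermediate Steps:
(5*(4 + 4))*457 = (5*8)*457 = 40*457 = 18280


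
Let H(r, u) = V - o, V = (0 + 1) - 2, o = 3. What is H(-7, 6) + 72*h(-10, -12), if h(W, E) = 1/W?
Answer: -56/5 ≈ -11.200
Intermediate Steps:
V = -1 (V = 1 - 2 = -1)
H(r, u) = -4 (H(r, u) = -1 - 1*3 = -1 - 3 = -4)
H(-7, 6) + 72*h(-10, -12) = -4 + 72/(-10) = -4 + 72*(-⅒) = -4 - 36/5 = -56/5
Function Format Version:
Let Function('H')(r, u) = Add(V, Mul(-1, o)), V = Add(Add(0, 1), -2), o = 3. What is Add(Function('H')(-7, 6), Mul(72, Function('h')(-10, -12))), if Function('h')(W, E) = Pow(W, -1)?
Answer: Rational(-56, 5) ≈ -11.200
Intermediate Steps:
V = -1 (V = Add(1, -2) = -1)
Function('H')(r, u) = -4 (Function('H')(r, u) = Add(-1, Mul(-1, 3)) = Add(-1, -3) = -4)
Add(Function('H')(-7, 6), Mul(72, Function('h')(-10, -12))) = Add(-4, Mul(72, Pow(-10, -1))) = Add(-4, Mul(72, Rational(-1, 10))) = Add(-4, Rational(-36, 5)) = Rational(-56, 5)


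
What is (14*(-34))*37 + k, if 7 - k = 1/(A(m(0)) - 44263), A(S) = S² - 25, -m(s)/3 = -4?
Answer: -777155119/44144 ≈ -17605.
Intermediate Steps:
m(s) = 12 (m(s) = -3*(-4) = 12)
A(S) = -25 + S²
k = 309009/44144 (k = 7 - 1/((-25 + 12²) - 44263) = 7 - 1/((-25 + 144) - 44263) = 7 - 1/(119 - 44263) = 7 - 1/(-44144) = 7 - 1*(-1/44144) = 7 + 1/44144 = 309009/44144 ≈ 7.0000)
(14*(-34))*37 + k = (14*(-34))*37 + 309009/44144 = -476*37 + 309009/44144 = -17612 + 309009/44144 = -777155119/44144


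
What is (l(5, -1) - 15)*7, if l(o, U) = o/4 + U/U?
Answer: -357/4 ≈ -89.250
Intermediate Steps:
l(o, U) = 1 + o/4 (l(o, U) = o*(¼) + 1 = o/4 + 1 = 1 + o/4)
(l(5, -1) - 15)*7 = ((1 + (¼)*5) - 15)*7 = ((1 + 5/4) - 15)*7 = (9/4 - 15)*7 = -51/4*7 = -357/4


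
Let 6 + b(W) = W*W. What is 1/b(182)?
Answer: 1/33118 ≈ 3.0195e-5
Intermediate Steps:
b(W) = -6 + W**2 (b(W) = -6 + W*W = -6 + W**2)
1/b(182) = 1/(-6 + 182**2) = 1/(-6 + 33124) = 1/33118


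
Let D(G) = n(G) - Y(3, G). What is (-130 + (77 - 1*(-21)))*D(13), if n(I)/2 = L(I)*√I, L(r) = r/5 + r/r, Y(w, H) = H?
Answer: 416 - 1152*√13/5 ≈ -414.72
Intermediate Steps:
L(r) = 1 + r/5 (L(r) = r*(⅕) + 1 = r/5 + 1 = 1 + r/5)
n(I) = 2*√I*(1 + I/5) (n(I) = 2*((1 + I/5)*√I) = 2*(√I*(1 + I/5)) = 2*√I*(1 + I/5))
D(G) = -G + 2*√G*(5 + G)/5 (D(G) = 2*√G*(5 + G)/5 - G = -G + 2*√G*(5 + G)/5)
(-130 + (77 - 1*(-21)))*D(13) = (-130 + (77 - 1*(-21)))*(-1*13 + 2*√13*(5 + 13)/5) = (-130 + (77 + 21))*(-13 + (⅖)*√13*18) = (-130 + 98)*(-13 + 36*√13/5) = -32*(-13 + 36*√13/5) = 416 - 1152*√13/5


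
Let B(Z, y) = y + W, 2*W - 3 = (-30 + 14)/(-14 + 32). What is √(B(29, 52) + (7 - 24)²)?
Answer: √12314/6 ≈ 18.495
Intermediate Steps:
W = 19/18 (W = 3/2 + ((-30 + 14)/(-14 + 32))/2 = 3/2 + (-16/18)/2 = 3/2 + (-16*1/18)/2 = 3/2 + (½)*(-8/9) = 3/2 - 4/9 = 19/18 ≈ 1.0556)
B(Z, y) = 19/18 + y (B(Z, y) = y + 19/18 = 19/18 + y)
√(B(29, 52) + (7 - 24)²) = √((19/18 + 52) + (7 - 24)²) = √(955/18 + (-17)²) = √(955/18 + 289) = √(6157/18) = √12314/6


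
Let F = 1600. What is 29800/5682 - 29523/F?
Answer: -60034843/4545600 ≈ -13.207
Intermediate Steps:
29800/5682 - 29523/F = 29800/5682 - 29523/1600 = 29800*(1/5682) - 29523*1/1600 = 14900/2841 - 29523/1600 = -60034843/4545600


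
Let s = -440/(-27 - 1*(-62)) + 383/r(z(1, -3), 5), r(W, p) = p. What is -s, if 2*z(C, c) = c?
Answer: -2241/35 ≈ -64.029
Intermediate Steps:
z(C, c) = c/2
s = 2241/35 (s = -440/(-27 - 1*(-62)) + 383/5 = -440/(-27 + 62) + 383*(⅕) = -440/35 + 383/5 = -440*1/35 + 383/5 = -88/7 + 383/5 = 2241/35 ≈ 64.029)
-s = -1*2241/35 = -2241/35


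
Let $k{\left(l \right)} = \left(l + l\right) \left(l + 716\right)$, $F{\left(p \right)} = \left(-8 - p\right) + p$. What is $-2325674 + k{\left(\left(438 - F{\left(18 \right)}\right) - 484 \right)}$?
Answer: $-2377202$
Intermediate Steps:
$F{\left(p \right)} = -8$
$k{\left(l \right)} = 2 l \left(716 + l\right)$
$-2325674 + k{\left(\left(438 - F{\left(18 \right)}\right) - 484 \right)} = -2325674 + 2 \left(\left(438 - -8\right) - 484\right) \left(716 + \left(\left(438 - -8\right) - 484\right)\right) = -2325674 + 2 \left(\left(438 + 8\right) - 484\right) \left(716 + \left(\left(438 + 8\right) - 484\right)\right) = -2325674 + 2 \left(446 - 484\right) \left(716 + \left(446 - 484\right)\right) = -2325674 + 2 \left(-38\right) \left(716 - 38\right) = -2325674 + 2 \left(-38\right) 678 = -2325674 - 51528 = -2377202$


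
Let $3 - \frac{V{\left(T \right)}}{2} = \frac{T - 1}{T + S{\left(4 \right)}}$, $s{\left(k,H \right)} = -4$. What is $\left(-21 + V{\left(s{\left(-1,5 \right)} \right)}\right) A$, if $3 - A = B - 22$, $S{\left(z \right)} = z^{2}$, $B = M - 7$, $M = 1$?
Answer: $- \frac{2635}{6} \approx -439.17$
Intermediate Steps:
$B = -6$ ($B = 1 - 7 = -6$)
$A = 31$ ($A = 3 - \left(-6 - 22\right) = 3 - -28 = 3 + 28 = 31$)
$V{\left(T \right)} = 6 - \frac{2 \left(-1 + T\right)}{16 + T}$ ($V{\left(T \right)} = 6 - 2 \frac{T - 1}{T + 4^{2}} = 6 - 2 \frac{-1 + T}{T + 16} = 6 - 2 \frac{-1 + T}{16 + T} = 6 - \frac{2 \left(-1 + T\right)}{16 + T}$)
$\left(-21 + V{\left(s{\left(-1,5 \right)} \right)}\right) A = \left(-21 + \frac{2 \left(49 + 2 \left(-4\right)\right)}{16 - 4}\right) 31 = \left(-21 + \frac{2 \left(49 - 8\right)}{12}\right) 31 = \left(-21 + 2 \cdot \frac{1}{12} \cdot 41\right) 31 = \left(-21 + \frac{41}{6}\right) 31 = \left(- \frac{85}{6}\right) 31 = - \frac{2635}{6}$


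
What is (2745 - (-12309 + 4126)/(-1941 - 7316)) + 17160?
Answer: 184252402/9257 ≈ 19904.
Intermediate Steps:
(2745 - (-12309 + 4126)/(-1941 - 7316)) + 17160 = (2745 - (-8183)/(-9257)) + 17160 = (2745 - (-8183)*(-1)/9257) + 17160 = (2745 - 1*8183/9257) + 17160 = (2745 - 8183/9257) + 17160 = 25402282/9257 + 17160 = 184252402/9257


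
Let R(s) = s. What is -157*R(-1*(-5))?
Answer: -785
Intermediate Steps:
-157*R(-1*(-5)) = -(-157)*(-5) = -157*5 = -785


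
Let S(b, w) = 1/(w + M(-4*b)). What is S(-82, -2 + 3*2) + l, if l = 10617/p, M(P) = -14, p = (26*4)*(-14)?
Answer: -53813/7280 ≈ -7.3919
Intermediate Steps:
p = -1456 (p = 104*(-14) = -1456)
S(b, w) = 1/(-14 + w) (S(b, w) = 1/(w - 14) = 1/(-14 + w))
l = -10617/1456 (l = 10617/(-1456) = 10617*(-1/1456) = -10617/1456 ≈ -7.2919)
S(-82, -2 + 3*2) + l = 1/(-14 + (-2 + 3*2)) - 10617/1456 = 1/(-14 + (-2 + 6)) - 10617/1456 = 1/(-14 + 4) - 10617/1456 = 1/(-10) - 10617/1456 = -⅒ - 10617/1456 = -53813/7280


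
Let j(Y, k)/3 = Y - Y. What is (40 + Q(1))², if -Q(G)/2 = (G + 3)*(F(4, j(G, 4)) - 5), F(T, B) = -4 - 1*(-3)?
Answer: 7744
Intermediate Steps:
j(Y, k) = 0 (j(Y, k) = 3*(Y - Y) = 3*0 = 0)
F(T, B) = -1 (F(T, B) = -4 + 3 = -1)
Q(G) = 36 + 12*G (Q(G) = -2*(G + 3)*(-1 - 5) = -2*(3 + G)*(-6) = -2*(-18 - 6*G) = 36 + 12*G)
(40 + Q(1))² = (40 + (36 + 12*1))² = (40 + (36 + 12))² = (40 + 48)² = 88² = 7744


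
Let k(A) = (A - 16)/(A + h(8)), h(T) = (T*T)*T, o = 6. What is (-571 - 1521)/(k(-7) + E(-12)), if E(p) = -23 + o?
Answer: 264115/2152 ≈ 122.73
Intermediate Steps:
E(p) = -17 (E(p) = -23 + 6 = -17)
h(T) = T**3 (h(T) = T**2*T = T**3)
k(A) = (-16 + A)/(512 + A) (k(A) = (A - 16)/(A + 8**3) = (-16 + A)/(A + 512) = (-16 + A)/(512 + A))
(-571 - 1521)/(k(-7) + E(-12)) = (-571 - 1521)/((-16 - 7)/(512 - 7) - 17) = -2092/(-23/505 - 17) = -2092/(-8608/505) = -2092*(-505/8608) = 264115/2152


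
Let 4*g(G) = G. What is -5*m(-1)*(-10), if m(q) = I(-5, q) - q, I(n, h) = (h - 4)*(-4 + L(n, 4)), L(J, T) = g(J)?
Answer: 2725/2 ≈ 1362.5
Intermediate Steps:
g(G) = G/4
L(J, T) = J/4
I(n, h) = (-4 + h)*(-4 + n/4) (I(n, h) = (h - 4)*(-4 + n/4) = (-4 + h)*(-4 + n/4))
m(q) = 21 - 25*q/4 (m(q) = (16 - 1*(-5) - 4*q + (¼)*q*(-5)) - q = (16 + 5 - 4*q - 5*q/4) - q = (21 - 21*q/4) - q = 21 - 25*q/4)
-5*m(-1)*(-10) = -5*(21 - 25/4*(-1))*(-10) = -5*(21 + 25/4)*(-10) = -5*109/4*(-10) = -545/4*(-10) = 2725/2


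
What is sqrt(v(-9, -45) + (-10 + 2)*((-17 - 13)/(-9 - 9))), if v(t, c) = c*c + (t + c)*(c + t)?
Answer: sqrt(44349)/3 ≈ 70.197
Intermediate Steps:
v(t, c) = c**2 + (c + t)**2 (v(t, c) = c**2 + (c + t)*(c + t) = c**2 + (c + t)**2)
sqrt(v(-9, -45) + (-10 + 2)*((-17 - 13)/(-9 - 9))) = sqrt(((-45)**2 + (-45 - 9)**2) + (-10 + 2)*((-17 - 13)/(-9 - 9))) = sqrt((2025 + (-54)**2) - (-240)/(-18)) = sqrt((2025 + 2916) - (-240)*(-1)/18) = sqrt(4941 - 8*5/3) = sqrt(4941 - 40/3) = sqrt(14783/3) = sqrt(44349)/3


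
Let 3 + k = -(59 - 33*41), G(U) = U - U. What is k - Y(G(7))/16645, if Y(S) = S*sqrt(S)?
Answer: 1291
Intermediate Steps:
G(U) = 0
Y(S) = S**(3/2)
k = 1291 (k = -3 - (59 - 33*41) = -3 - (59 - 1353) = -3 - 1*(-1294) = -3 + 1294 = 1291)
k - Y(G(7))/16645 = 1291 - 0**(3/2)/16645 = 1291 - 0/16645 = 1291 - 1*0 = 1291 + 0 = 1291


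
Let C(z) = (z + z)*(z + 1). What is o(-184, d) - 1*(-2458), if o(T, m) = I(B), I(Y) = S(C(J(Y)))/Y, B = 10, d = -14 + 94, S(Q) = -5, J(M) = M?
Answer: 4915/2 ≈ 2457.5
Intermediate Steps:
C(z) = 2*z*(1 + z) (C(z) = (2*z)*(1 + z) = 2*z*(1 + z))
d = 80
I(Y) = -5/Y
o(T, m) = -½ (o(T, m) = -5/10 = -5*⅒ = -½)
o(-184, d) - 1*(-2458) = -½ - 1*(-2458) = -½ + 2458 = 4915/2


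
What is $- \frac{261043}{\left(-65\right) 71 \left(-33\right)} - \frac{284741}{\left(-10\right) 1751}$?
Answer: $\frac{7758753533}{533337090} \approx 14.548$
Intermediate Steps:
$- \frac{261043}{\left(-65\right) 71 \left(-33\right)} - \frac{284741}{\left(-10\right) 1751} = - \frac{261043}{\left(-4615\right) \left(-33\right)} - \frac{284741}{-17510} = - \frac{261043}{152295} - - \frac{284741}{17510} = \left(-261043\right) \frac{1}{152295} + \frac{284741}{17510} = - \frac{261043}{152295} + \frac{284741}{17510} = \frac{7758753533}{533337090}$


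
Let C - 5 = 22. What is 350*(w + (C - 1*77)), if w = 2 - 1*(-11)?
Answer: -12950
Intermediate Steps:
C = 27 (C = 5 + 22 = 27)
w = 13 (w = 2 + 11 = 13)
350*(w + (C - 1*77)) = 350*(13 + (27 - 1*77)) = 350*(13 + (27 - 77)) = 350*(13 - 50) = 350*(-37) = -12950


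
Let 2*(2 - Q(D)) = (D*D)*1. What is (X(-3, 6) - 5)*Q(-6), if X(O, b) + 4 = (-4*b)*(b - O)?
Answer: 3600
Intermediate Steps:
Q(D) = 2 - D²/2 (Q(D) = 2 - D*D/2 = 2 - D²/2)
X(O, b) = -4 - 4*b*(b - O) (X(O, b) = -4 + (-4*b)*(b - O) = -4 - 4*b*(b - O))
(X(-3, 6) - 5)*Q(-6) = ((-4 - 4*6² + 4*(-3)*6) - 5)*(2 - ½*(-6)²) = ((-4 - 4*36 - 72) - 5)*(2 - ½*36) = ((-4 - 144 - 72) - 5)*(2 - 18) = (-220 - 5)*(-16) = -225*(-16) = 3600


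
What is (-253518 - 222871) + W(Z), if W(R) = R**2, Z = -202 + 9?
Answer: -439140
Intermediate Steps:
Z = -193
(-253518 - 222871) + W(Z) = (-253518 - 222871) + (-193)**2 = -476389 + 37249 = -439140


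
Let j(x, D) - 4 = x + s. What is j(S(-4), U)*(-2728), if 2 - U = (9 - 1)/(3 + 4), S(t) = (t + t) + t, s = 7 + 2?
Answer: -2728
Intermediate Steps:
s = 9
S(t) = 3*t (S(t) = 2*t + t = 3*t)
U = 6/7 (U = 2 - (9 - 1)/(3 + 4) = 2 - 8/7 = 6/7 ≈ 0.85714)
j(x, D) = 13 + x (j(x, D) = 4 + (x + 9) = 4 + (9 + x) = 13 + x)
j(S(-4), U)*(-2728) = (13 + 3*(-4))*(-2728) = (13 - 12)*(-2728) = 1*(-2728) = -2728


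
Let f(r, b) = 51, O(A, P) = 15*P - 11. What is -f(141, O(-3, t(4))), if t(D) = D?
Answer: -51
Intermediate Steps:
O(A, P) = -11 + 15*P
-f(141, O(-3, t(4))) = -1*51 = -51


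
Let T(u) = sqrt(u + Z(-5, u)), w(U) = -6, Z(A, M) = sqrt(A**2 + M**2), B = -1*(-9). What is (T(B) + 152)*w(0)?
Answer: -912 - 6*sqrt(9 + sqrt(106)) ≈ -938.36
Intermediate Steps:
B = 9
T(u) = sqrt(u + sqrt(25 + u**2)) (T(u) = sqrt(u + sqrt((-5)**2 + u**2)) = sqrt(u + sqrt(25 + u**2)))
(T(B) + 152)*w(0) = (sqrt(9 + sqrt(25 + 9**2)) + 152)*(-6) = (sqrt(9 + sqrt(25 + 81)) + 152)*(-6) = (sqrt(9 + sqrt(106)) + 152)*(-6) = (152 + sqrt(9 + sqrt(106)))*(-6) = -912 - 6*sqrt(9 + sqrt(106))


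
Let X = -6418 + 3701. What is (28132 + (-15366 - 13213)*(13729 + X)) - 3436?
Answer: -314687252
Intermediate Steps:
X = -2717
(28132 + (-15366 - 13213)*(13729 + X)) - 3436 = (28132 + (-15366 - 13213)*(13729 - 2717)) - 3436 = (28132 - 28579*11012) - 3436 = (28132 - 314711948) - 3436 = -314683816 - 3436 = -314687252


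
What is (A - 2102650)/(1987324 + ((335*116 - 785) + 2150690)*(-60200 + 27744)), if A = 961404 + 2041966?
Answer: -225180/17759142379 ≈ -1.2680e-5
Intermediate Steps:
A = 3003370
(A - 2102650)/(1987324 + ((335*116 - 785) + 2150690)*(-60200 + 27744)) = (3003370 - 2102650)/(1987324 + ((335*116 - 785) + 2150690)*(-60200 + 27744)) = 900720/(1987324 + ((38860 - 785) + 2150690)*(-32456)) = 900720/(1987324 + (38075 + 2150690)*(-32456)) = 900720/(1987324 + 2188765*(-32456)) = 900720/(1987324 - 71038556840) = 900720/(-71036569516) = 900720*(-1/71036569516) = -225180/17759142379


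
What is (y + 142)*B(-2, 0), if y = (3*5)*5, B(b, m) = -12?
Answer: -2604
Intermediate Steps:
y = 75 (y = 15*5 = 75)
(y + 142)*B(-2, 0) = (75 + 142)*(-12) = 217*(-12) = -2604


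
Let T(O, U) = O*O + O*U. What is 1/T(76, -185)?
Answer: -1/8284 ≈ -0.00012071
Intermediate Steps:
T(O, U) = O**2 + O*U
1/T(76, -185) = 1/(76*(76 - 185)) = 1/(76*(-109)) = 1/(-8284) = -1/8284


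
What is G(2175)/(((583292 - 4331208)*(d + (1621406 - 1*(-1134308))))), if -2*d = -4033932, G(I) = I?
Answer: -435/3577520746976 ≈ -1.2159e-10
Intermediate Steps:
d = 2016966 (d = -½*(-4033932) = 2016966)
G(2175)/(((583292 - 4331208)*(d + (1621406 - 1*(-1134308))))) = 2175/(((583292 - 4331208)*(2016966 + (1621406 - 1*(-1134308))))) = 2175/((-3747916*(2016966 + (1621406 + 1134308)))) = 2175/((-3747916*(2016966 + 2755714))) = 2175/((-3747916*4772680)) = 2175/(-17887603734880) = 2175*(-1/17887603734880) = -435/3577520746976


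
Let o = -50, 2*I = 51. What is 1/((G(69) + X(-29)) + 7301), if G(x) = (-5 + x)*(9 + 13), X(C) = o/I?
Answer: 51/444059 ≈ 0.00011485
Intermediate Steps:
I = 51/2 (I = (½)*51 = 51/2 ≈ 25.500)
X(C) = -100/51 (X(C) = -50/51/2 = -50*2/51 = -100/51)
G(x) = -110 + 22*x (G(x) = (-5 + x)*22 = -110 + 22*x)
1/((G(69) + X(-29)) + 7301) = 1/(((-110 + 22*69) - 100/51) + 7301) = 1/(((-110 + 1518) - 100/51) + 7301) = 1/((1408 - 100/51) + 7301) = 1/(71708/51 + 7301) = 1/(444059/51) = 51/444059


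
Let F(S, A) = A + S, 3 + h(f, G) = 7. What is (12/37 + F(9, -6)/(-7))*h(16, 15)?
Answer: -108/259 ≈ -0.41699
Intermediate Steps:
h(f, G) = 4 (h(f, G) = -3 + 7 = 4)
(12/37 + F(9, -6)/(-7))*h(16, 15) = (12/37 + (-6 + 9)/(-7))*4 = (12*(1/37) + 3*(-⅐))*4 = (12/37 - 3/7)*4 = -27/259*4 = -108/259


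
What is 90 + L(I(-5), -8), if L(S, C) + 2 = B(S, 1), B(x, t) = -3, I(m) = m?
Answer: 85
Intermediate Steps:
L(S, C) = -5 (L(S, C) = -2 - 3 = -5)
90 + L(I(-5), -8) = 90 - 5 = 85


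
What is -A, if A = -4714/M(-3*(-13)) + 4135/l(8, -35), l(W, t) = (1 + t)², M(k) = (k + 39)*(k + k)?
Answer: -4926989/1758276 ≈ -2.8022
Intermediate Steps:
M(k) = 2*k*(39 + k) (M(k) = (39 + k)*(2*k) = 2*k*(39 + k))
A = 4926989/1758276 (A = -4714*1/(78*(39 - 3*(-13))) + 4135/((1 - 35)²) = -4714*1/(78*(39 + 39)) + 4135/((-34)²) = -4714/(2*39*78) + 4135/1156 = -4714/6084 + 4135*(1/1156) = -4714*1/6084 + 4135/1156 = -2357/3042 + 4135/1156 = 4926989/1758276 ≈ 2.8022)
-A = -1*4926989/1758276 = -4926989/1758276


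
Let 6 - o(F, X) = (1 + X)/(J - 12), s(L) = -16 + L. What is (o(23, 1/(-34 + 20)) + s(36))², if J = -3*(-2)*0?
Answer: 19193161/28224 ≈ 680.03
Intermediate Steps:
J = 0 (J = 6*0 = 0)
o(F, X) = 73/12 + X/12 (o(F, X) = 6 - (1 + X)/(0 - 12) = 6 - (1 + X)/(-12) = 6 - (1 + X)*(-1)/12 = 6 - (-1/12 - X/12) = 6 + (1/12 + X/12) = 73/12 + X/12)
(o(23, 1/(-34 + 20)) + s(36))² = ((73/12 + 1/(12*(-34 + 20))) + (-16 + 36))² = ((73/12 + (1/12)/(-14)) + 20)² = ((73/12 + (1/12)*(-1/14)) + 20)² = ((73/12 - 1/168) + 20)² = (1021/168 + 20)² = (4381/168)² = 19193161/28224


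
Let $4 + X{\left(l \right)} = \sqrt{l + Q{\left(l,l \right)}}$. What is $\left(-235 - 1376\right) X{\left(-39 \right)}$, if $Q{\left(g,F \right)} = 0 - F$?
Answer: $6444$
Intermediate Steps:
$Q{\left(g,F \right)} = - F$
$X{\left(l \right)} = -4$ ($X{\left(l \right)} = -4 + \sqrt{l - l} = -4 + \sqrt{0} = -4 + 0 = -4$)
$\left(-235 - 1376\right) X{\left(-39 \right)} = \left(-235 - 1376\right) \left(-4\right) = \left(-1611\right) \left(-4\right) = 6444$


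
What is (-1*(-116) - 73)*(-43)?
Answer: -1849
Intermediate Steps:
(-1*(-116) - 73)*(-43) = (116 - 73)*(-43) = 43*(-43) = -1849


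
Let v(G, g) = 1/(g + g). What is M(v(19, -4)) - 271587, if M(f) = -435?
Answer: -272022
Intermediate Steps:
v(G, g) = 1/(2*g)
M(v(19, -4)) - 271587 = -435 - 271587 = -272022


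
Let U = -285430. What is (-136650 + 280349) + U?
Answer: -141731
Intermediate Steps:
(-136650 + 280349) + U = (-136650 + 280349) - 285430 = 143699 - 285430 = -141731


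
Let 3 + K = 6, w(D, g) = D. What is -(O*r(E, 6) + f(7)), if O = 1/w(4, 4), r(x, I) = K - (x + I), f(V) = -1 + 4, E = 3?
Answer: -3/2 ≈ -1.5000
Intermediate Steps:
f(V) = 3
K = 3 (K = -3 + 6 = 3)
r(x, I) = 3 - I - x (r(x, I) = 3 - (x + I) = 3 - (I + x) = 3 + (-I - x) = 3 - I - x)
O = ¼ (O = 1/4 = 1*(¼) = ¼ ≈ 0.25000)
-(O*r(E, 6) + f(7)) = -((3 - 1*6 - 1*3)/4 + 3) = -((3 - 6 - 3)/4 + 3) = -((¼)*(-6) + 3) = -(-3/2 + 3) = -1*3/2 = -3/2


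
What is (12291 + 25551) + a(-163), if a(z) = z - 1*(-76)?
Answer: 37755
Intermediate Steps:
a(z) = 76 + z (a(z) = z + 76 = 76 + z)
(12291 + 25551) + a(-163) = (12291 + 25551) + (76 - 163) = 37842 - 87 = 37755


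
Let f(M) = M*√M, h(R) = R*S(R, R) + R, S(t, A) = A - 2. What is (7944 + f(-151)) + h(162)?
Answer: 34026 - 151*I*√151 ≈ 34026.0 - 1855.5*I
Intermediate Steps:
S(t, A) = -2 + A
h(R) = R + R*(-2 + R) (h(R) = R*(-2 + R) + R = R + R*(-2 + R))
f(M) = M^(3/2)
(7944 + f(-151)) + h(162) = (7944 + (-151)^(3/2)) + 162*(-1 + 162) = (7944 - 151*I*√151) + 162*161 = (7944 - 151*I*√151) + 26082 = 34026 - 151*I*√151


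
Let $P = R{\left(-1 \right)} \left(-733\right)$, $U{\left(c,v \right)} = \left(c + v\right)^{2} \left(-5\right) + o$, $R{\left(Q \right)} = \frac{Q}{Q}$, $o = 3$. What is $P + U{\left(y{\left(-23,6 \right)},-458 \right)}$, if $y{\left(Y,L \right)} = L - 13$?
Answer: $-1081855$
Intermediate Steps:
$y{\left(Y,L \right)} = -13 + L$ ($y{\left(Y,L \right)} = L - 13 = -13 + L$)
$R{\left(Q \right)} = 1$
$U{\left(c,v \right)} = 3 - 5 \left(c + v\right)^{2}$ ($U{\left(c,v \right)} = \left(c + v\right)^{2} \left(-5\right) + 3 = - 5 \left(c + v\right)^{2} + 3 = 3 - 5 \left(c + v\right)^{2}$)
$P = -733$ ($P = 1 \left(-733\right) = -733$)
$P + U{\left(y{\left(-23,6 \right)},-458 \right)} = -733 + \left(3 - 5 \left(\left(-13 + 6\right) - 458\right)^{2}\right) = -733 + \left(3 - 5 \left(-7 - 458\right)^{2}\right) = -733 + \left(3 - 5 \left(-465\right)^{2}\right) = -733 + \left(3 - 1081125\right) = -733 - 1081122 = -1081855$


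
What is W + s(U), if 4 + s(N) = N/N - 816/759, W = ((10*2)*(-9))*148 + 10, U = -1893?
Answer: -6738421/253 ≈ -26634.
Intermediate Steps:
W = -26630 (W = (20*(-9))*148 + 10 = -180*148 + 10 = -26640 + 10 = -26630)
s(N) = -1031/253 (s(N) = -4 + (N/N - 816/759) = -4 + (1 - 816*1/759) = -4 + (1 - 272/253) = -4 - 19/253 = -1031/253)
W + s(U) = -26630 - 1031/253 = -6738421/253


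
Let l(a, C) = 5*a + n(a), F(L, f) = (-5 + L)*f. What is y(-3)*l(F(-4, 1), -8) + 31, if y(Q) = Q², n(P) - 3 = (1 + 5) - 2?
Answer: -311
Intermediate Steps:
F(L, f) = f*(-5 + L)
n(P) = 7 (n(P) = 3 + ((1 + 5) - 2) = 3 + (6 - 2) = 3 + 4 = 7)
l(a, C) = 7 + 5*a (l(a, C) = 5*a + 7 = 7 + 5*a)
y(-3)*l(F(-4, 1), -8) + 31 = (-3)²*(7 + 5*(1*(-5 - 4))) + 31 = 9*(7 + 5*(1*(-9))) + 31 = 9*(7 + 5*(-9)) + 31 = 9*(7 - 45) + 31 = 9*(-38) + 31 = -342 + 31 = -311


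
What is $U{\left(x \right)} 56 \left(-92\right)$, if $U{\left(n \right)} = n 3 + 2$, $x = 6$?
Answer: $-103040$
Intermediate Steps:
$U{\left(n \right)} = 2 + 3 n$ ($U{\left(n \right)} = 3 n + 2 = 2 + 3 n$)
$U{\left(x \right)} 56 \left(-92\right) = \left(2 + 3 \cdot 6\right) 56 \left(-92\right) = \left(2 + 18\right) 56 \left(-92\right) = 20 \cdot 56 \left(-92\right) = 1120 \left(-92\right) = -103040$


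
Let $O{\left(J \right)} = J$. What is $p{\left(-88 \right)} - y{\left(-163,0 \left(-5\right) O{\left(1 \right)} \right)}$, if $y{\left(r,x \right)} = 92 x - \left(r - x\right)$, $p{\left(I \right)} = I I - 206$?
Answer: $7375$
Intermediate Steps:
$p{\left(I \right)} = -206 + I^{2}$ ($p{\left(I \right)} = I^{2} - 206 = -206 + I^{2}$)
$y{\left(r,x \right)} = - r + 93 x$
$p{\left(-88 \right)} - y{\left(-163,0 \left(-5\right) O{\left(1 \right)} \right)} = \left(-206 + \left(-88\right)^{2}\right) - \left(\left(-1\right) \left(-163\right) + 93 \cdot 0 \left(-5\right) 1\right) = \left(-206 + 7744\right) - \left(163 + 93 \cdot 0 \cdot 1\right) = 7538 - \left(163 + 93 \cdot 0\right) = 7538 - \left(163 + 0\right) = 7538 - 163 = 7375$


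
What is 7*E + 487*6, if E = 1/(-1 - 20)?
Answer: 8765/3 ≈ 2921.7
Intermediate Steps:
E = -1/21 (E = 1/(-21) = -1/21 ≈ -0.047619)
7*E + 487*6 = 7*(-1/21) + 487*6 = -⅓ + 2922 = 8765/3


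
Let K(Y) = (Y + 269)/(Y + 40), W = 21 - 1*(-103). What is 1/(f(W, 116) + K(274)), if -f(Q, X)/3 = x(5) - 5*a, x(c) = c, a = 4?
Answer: 314/14673 ≈ 0.021400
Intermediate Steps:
W = 124 (W = 21 + 103 = 124)
f(Q, X) = 45 (f(Q, X) = -3*(5 - 5*4) = -3*(5 - 20) = -3*(-15) = 45)
K(Y) = (269 + Y)/(40 + Y)
1/(f(W, 116) + K(274)) = 1/(45 + (269 + 274)/(40 + 274)) = 1/(45 + 543/314) = 1/(14673/314) = 314/14673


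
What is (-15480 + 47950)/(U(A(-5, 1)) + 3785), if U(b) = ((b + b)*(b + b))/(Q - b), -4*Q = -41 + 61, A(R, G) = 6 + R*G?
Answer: 97410/11353 ≈ 8.5801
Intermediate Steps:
A(R, G) = 6 + G*R
Q = -5 (Q = -(-41 + 61)/4 = -¼*20 = -5)
U(b) = 4*b²/(-5 - b) (U(b) = ((b + b)*(b + b))/(-5 - b) = ((2*b)*(2*b))/(-5 - b) = (4*b²)/(-5 - b) = 4*b²/(-5 - b))
(-15480 + 47950)/(U(A(-5, 1)) + 3785) = (-15480 + 47950)/(-4*(6 + 1*(-5))²/(5 + (6 + 1*(-5))) + 3785) = 32470/(-4*(6 - 5)²/(5 + (6 - 5)) + 3785) = 32470/(-4*1²/(5 + 1) + 3785) = 32470/(-4*1/6 + 3785) = 32470/(-4*1*⅙ + 3785) = 32470/(-⅔ + 3785) = 32470/(11353/3) = 32470*(3/11353) = 97410/11353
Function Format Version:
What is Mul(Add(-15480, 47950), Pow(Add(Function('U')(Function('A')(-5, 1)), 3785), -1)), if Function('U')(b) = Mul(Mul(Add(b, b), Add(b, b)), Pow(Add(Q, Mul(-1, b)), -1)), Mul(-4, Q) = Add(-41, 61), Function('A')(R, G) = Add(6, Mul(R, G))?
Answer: Rational(97410, 11353) ≈ 8.5801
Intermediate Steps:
Function('A')(R, G) = Add(6, Mul(G, R))
Q = -5 (Q = Mul(Rational(-1, 4), Add(-41, 61)) = Mul(Rational(-1, 4), 20) = -5)
Function('U')(b) = Mul(4, Pow(b, 2), Pow(Add(-5, Mul(-1, b)), -1)) (Function('U')(b) = Mul(Mul(Add(b, b), Add(b, b)), Pow(Add(-5, Mul(-1, b)), -1)) = Mul(Mul(Mul(2, b), Mul(2, b)), Pow(Add(-5, Mul(-1, b)), -1)) = Mul(Mul(4, Pow(b, 2)), Pow(Add(-5, Mul(-1, b)), -1)) = Mul(4, Pow(b, 2), Pow(Add(-5, Mul(-1, b)), -1)))
Mul(Add(-15480, 47950), Pow(Add(Function('U')(Function('A')(-5, 1)), 3785), -1)) = Mul(Add(-15480, 47950), Pow(Add(Mul(-4, Pow(Add(6, Mul(1, -5)), 2), Pow(Add(5, Add(6, Mul(1, -5))), -1)), 3785), -1)) = Mul(32470, Pow(Add(Mul(-4, Pow(Add(6, -5), 2), Pow(Add(5, Add(6, -5)), -1)), 3785), -1)) = Mul(32470, Pow(Add(Mul(-4, Pow(1, 2), Pow(Add(5, 1), -1)), 3785), -1)) = Mul(32470, Pow(Add(Mul(-4, 1, Pow(6, -1)), 3785), -1)) = Mul(32470, Pow(Add(Mul(-4, 1, Rational(1, 6)), 3785), -1)) = Mul(32470, Pow(Add(Rational(-2, 3), 3785), -1)) = Mul(32470, Pow(Rational(11353, 3), -1)) = Mul(32470, Rational(3, 11353)) = Rational(97410, 11353)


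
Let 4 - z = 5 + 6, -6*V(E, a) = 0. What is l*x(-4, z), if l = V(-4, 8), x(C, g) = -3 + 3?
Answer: 0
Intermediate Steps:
V(E, a) = 0 (V(E, a) = -⅙*0 = 0)
z = -7 (z = 4 - (5 + 6) = 4 - 1*11 = 4 - 11 = -7)
x(C, g) = 0
l = 0
l*x(-4, z) = 0*0 = 0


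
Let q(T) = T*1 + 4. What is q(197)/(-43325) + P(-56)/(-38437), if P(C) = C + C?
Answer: -410491/237897575 ≈ -0.0017255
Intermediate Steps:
P(C) = 2*C
q(T) = 4 + T (q(T) = T + 4 = 4 + T)
q(197)/(-43325) + P(-56)/(-38437) = (4 + 197)/(-43325) + (2*(-56))/(-38437) = 201*(-1/43325) - 112*(-1/38437) = -201/43325 + 16/5491 = -410491/237897575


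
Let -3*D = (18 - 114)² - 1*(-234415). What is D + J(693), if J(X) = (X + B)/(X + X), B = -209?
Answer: -5116229/63 ≈ -81210.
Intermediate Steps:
J(X) = (-209 + X)/(2*X) (J(X) = (X - 209)/(X + X) = (-209 + X)/((2*X)) = (-209 + X)*(1/(2*X)) = (-209 + X)/(2*X))
D = -243631/3 (D = -((18 - 114)² - 1*(-234415))/3 = -((-96)² + 234415)/3 = -(9216 + 234415)/3 = -⅓*243631 = -243631/3 ≈ -81210.)
D + J(693) = -243631/3 + (½)*(-209 + 693)/693 = -243631/3 + (½)*(1/693)*484 = -243631/3 + 22/63 = -5116229/63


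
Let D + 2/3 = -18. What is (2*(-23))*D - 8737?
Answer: -23635/3 ≈ -7878.3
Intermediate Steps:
D = -56/3 (D = -2/3 - 18 = -56/3 ≈ -18.667)
(2*(-23))*D - 8737 = (2*(-23))*(-56/3) - 8737 = -46*(-56/3) - 8737 = 2576/3 - 8737 = -23635/3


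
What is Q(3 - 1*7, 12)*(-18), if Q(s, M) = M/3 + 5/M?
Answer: -159/2 ≈ -79.500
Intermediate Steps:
Q(s, M) = 5/M + M/3 (Q(s, M) = M*(1/3) + 5/M = M/3 + 5/M = 5/M + M/3)
Q(3 - 1*7, 12)*(-18) = (5/12 + (1/3)*12)*(-18) = (5*(1/12) + 4)*(-18) = (5/12 + 4)*(-18) = (53/12)*(-18) = -159/2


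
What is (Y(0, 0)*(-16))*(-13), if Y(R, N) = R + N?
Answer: 0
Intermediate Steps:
Y(R, N) = N + R
(Y(0, 0)*(-16))*(-13) = ((0 + 0)*(-16))*(-13) = (0*(-16))*(-13) = 0*(-13) = 0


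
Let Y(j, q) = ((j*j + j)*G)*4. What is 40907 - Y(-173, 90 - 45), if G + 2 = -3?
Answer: 636027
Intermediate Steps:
G = -5 (G = -2 - 3 = -5)
Y(j, q) = -20*j - 20*j² (Y(j, q) = ((j*j + j)*(-5))*4 = ((j² + j)*(-5))*4 = ((j + j²)*(-5))*4 = (-5*j - 5*j²)*4 = -20*j - 20*j²)
40907 - Y(-173, 90 - 45) = 40907 - (-20)*(-173)*(1 - 173) = 40907 - (-20)*(-173)*(-172) = 40907 - 1*(-595120) = 40907 + 595120 = 636027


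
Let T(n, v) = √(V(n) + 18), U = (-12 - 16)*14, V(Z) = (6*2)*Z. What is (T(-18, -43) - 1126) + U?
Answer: -1518 + 3*I*√22 ≈ -1518.0 + 14.071*I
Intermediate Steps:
V(Z) = 12*Z
U = -392 (U = -28*14 = -392)
T(n, v) = √(18 + 12*n) (T(n, v) = √(12*n + 18) = √(18 + 12*n))
(T(-18, -43) - 1126) + U = (√(18 + 12*(-18)) - 1126) - 392 = (√(18 - 216) - 1126) - 392 = (√(-198) - 1126) - 392 = (3*I*√22 - 1126) - 392 = (-1126 + 3*I*√22) - 392 = -1518 + 3*I*√22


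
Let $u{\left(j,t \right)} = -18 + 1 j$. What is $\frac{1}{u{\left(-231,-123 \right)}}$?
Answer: $- \frac{1}{249} \approx -0.0040161$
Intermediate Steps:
$u{\left(j,t \right)} = -18 + j$
$\frac{1}{u{\left(-231,-123 \right)}} = \frac{1}{-18 - 231} = \frac{1}{-249} = - \frac{1}{249}$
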